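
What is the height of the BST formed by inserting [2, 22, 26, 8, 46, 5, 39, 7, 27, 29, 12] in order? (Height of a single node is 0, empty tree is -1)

Insertion order: [2, 22, 26, 8, 46, 5, 39, 7, 27, 29, 12]
Tree (level-order array): [2, None, 22, 8, 26, 5, 12, None, 46, None, 7, None, None, 39, None, None, None, 27, None, None, 29]
Compute height bottom-up (empty subtree = -1):
  height(7) = 1 + max(-1, -1) = 0
  height(5) = 1 + max(-1, 0) = 1
  height(12) = 1 + max(-1, -1) = 0
  height(8) = 1 + max(1, 0) = 2
  height(29) = 1 + max(-1, -1) = 0
  height(27) = 1 + max(-1, 0) = 1
  height(39) = 1 + max(1, -1) = 2
  height(46) = 1 + max(2, -1) = 3
  height(26) = 1 + max(-1, 3) = 4
  height(22) = 1 + max(2, 4) = 5
  height(2) = 1 + max(-1, 5) = 6
Height = 6


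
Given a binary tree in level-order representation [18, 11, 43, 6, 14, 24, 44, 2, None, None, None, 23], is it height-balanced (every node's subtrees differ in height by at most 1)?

Tree (level-order array): [18, 11, 43, 6, 14, 24, 44, 2, None, None, None, 23]
Definition: a tree is height-balanced if, at every node, |h(left) - h(right)| <= 1 (empty subtree has height -1).
Bottom-up per-node check:
  node 2: h_left=-1, h_right=-1, diff=0 [OK], height=0
  node 6: h_left=0, h_right=-1, diff=1 [OK], height=1
  node 14: h_left=-1, h_right=-1, diff=0 [OK], height=0
  node 11: h_left=1, h_right=0, diff=1 [OK], height=2
  node 23: h_left=-1, h_right=-1, diff=0 [OK], height=0
  node 24: h_left=0, h_right=-1, diff=1 [OK], height=1
  node 44: h_left=-1, h_right=-1, diff=0 [OK], height=0
  node 43: h_left=1, h_right=0, diff=1 [OK], height=2
  node 18: h_left=2, h_right=2, diff=0 [OK], height=3
All nodes satisfy the balance condition.
Result: Balanced


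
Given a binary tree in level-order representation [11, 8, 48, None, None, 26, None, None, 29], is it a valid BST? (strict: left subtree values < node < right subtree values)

Level-order array: [11, 8, 48, None, None, 26, None, None, 29]
Validate using subtree bounds (lo, hi): at each node, require lo < value < hi,
then recurse left with hi=value and right with lo=value.
Preorder trace (stopping at first violation):
  at node 11 with bounds (-inf, +inf): OK
  at node 8 with bounds (-inf, 11): OK
  at node 48 with bounds (11, +inf): OK
  at node 26 with bounds (11, 48): OK
  at node 29 with bounds (26, 48): OK
No violation found at any node.
Result: Valid BST


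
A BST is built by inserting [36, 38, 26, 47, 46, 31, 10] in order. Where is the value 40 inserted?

Starting tree (level order): [36, 26, 38, 10, 31, None, 47, None, None, None, None, 46]
Insertion path: 36 -> 38 -> 47 -> 46
Result: insert 40 as left child of 46
Final tree (level order): [36, 26, 38, 10, 31, None, 47, None, None, None, None, 46, None, 40]


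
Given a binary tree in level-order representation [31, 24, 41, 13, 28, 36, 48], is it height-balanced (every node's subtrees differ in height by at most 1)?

Tree (level-order array): [31, 24, 41, 13, 28, 36, 48]
Definition: a tree is height-balanced if, at every node, |h(left) - h(right)| <= 1 (empty subtree has height -1).
Bottom-up per-node check:
  node 13: h_left=-1, h_right=-1, diff=0 [OK], height=0
  node 28: h_left=-1, h_right=-1, diff=0 [OK], height=0
  node 24: h_left=0, h_right=0, diff=0 [OK], height=1
  node 36: h_left=-1, h_right=-1, diff=0 [OK], height=0
  node 48: h_left=-1, h_right=-1, diff=0 [OK], height=0
  node 41: h_left=0, h_right=0, diff=0 [OK], height=1
  node 31: h_left=1, h_right=1, diff=0 [OK], height=2
All nodes satisfy the balance condition.
Result: Balanced


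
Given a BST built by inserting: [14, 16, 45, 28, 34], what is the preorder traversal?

Tree insertion order: [14, 16, 45, 28, 34]
Tree (level-order array): [14, None, 16, None, 45, 28, None, None, 34]
Preorder traversal: [14, 16, 45, 28, 34]


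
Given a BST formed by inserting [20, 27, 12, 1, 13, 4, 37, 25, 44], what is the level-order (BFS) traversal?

Tree insertion order: [20, 27, 12, 1, 13, 4, 37, 25, 44]
Tree (level-order array): [20, 12, 27, 1, 13, 25, 37, None, 4, None, None, None, None, None, 44]
BFS from the root, enqueuing left then right child of each popped node:
  queue [20] -> pop 20, enqueue [12, 27], visited so far: [20]
  queue [12, 27] -> pop 12, enqueue [1, 13], visited so far: [20, 12]
  queue [27, 1, 13] -> pop 27, enqueue [25, 37], visited so far: [20, 12, 27]
  queue [1, 13, 25, 37] -> pop 1, enqueue [4], visited so far: [20, 12, 27, 1]
  queue [13, 25, 37, 4] -> pop 13, enqueue [none], visited so far: [20, 12, 27, 1, 13]
  queue [25, 37, 4] -> pop 25, enqueue [none], visited so far: [20, 12, 27, 1, 13, 25]
  queue [37, 4] -> pop 37, enqueue [44], visited so far: [20, 12, 27, 1, 13, 25, 37]
  queue [4, 44] -> pop 4, enqueue [none], visited so far: [20, 12, 27, 1, 13, 25, 37, 4]
  queue [44] -> pop 44, enqueue [none], visited so far: [20, 12, 27, 1, 13, 25, 37, 4, 44]
Result: [20, 12, 27, 1, 13, 25, 37, 4, 44]


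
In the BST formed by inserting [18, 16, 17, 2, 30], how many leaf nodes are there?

Tree built from: [18, 16, 17, 2, 30]
Tree (level-order array): [18, 16, 30, 2, 17]
Rule: A leaf has 0 children.
Per-node child counts:
  node 18: 2 child(ren)
  node 16: 2 child(ren)
  node 2: 0 child(ren)
  node 17: 0 child(ren)
  node 30: 0 child(ren)
Matching nodes: [2, 17, 30]
Count of leaf nodes: 3


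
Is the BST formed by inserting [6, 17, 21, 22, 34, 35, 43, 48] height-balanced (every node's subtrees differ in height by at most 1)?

Tree (level-order array): [6, None, 17, None, 21, None, 22, None, 34, None, 35, None, 43, None, 48]
Definition: a tree is height-balanced if, at every node, |h(left) - h(right)| <= 1 (empty subtree has height -1).
Bottom-up per-node check:
  node 48: h_left=-1, h_right=-1, diff=0 [OK], height=0
  node 43: h_left=-1, h_right=0, diff=1 [OK], height=1
  node 35: h_left=-1, h_right=1, diff=2 [FAIL (|-1-1|=2 > 1)], height=2
  node 34: h_left=-1, h_right=2, diff=3 [FAIL (|-1-2|=3 > 1)], height=3
  node 22: h_left=-1, h_right=3, diff=4 [FAIL (|-1-3|=4 > 1)], height=4
  node 21: h_left=-1, h_right=4, diff=5 [FAIL (|-1-4|=5 > 1)], height=5
  node 17: h_left=-1, h_right=5, diff=6 [FAIL (|-1-5|=6 > 1)], height=6
  node 6: h_left=-1, h_right=6, diff=7 [FAIL (|-1-6|=7 > 1)], height=7
Node 35 violates the condition: |-1 - 1| = 2 > 1.
Result: Not balanced


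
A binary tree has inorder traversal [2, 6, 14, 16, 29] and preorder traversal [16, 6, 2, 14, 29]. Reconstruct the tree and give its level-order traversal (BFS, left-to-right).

Inorder:  [2, 6, 14, 16, 29]
Preorder: [16, 6, 2, 14, 29]
Algorithm: preorder visits root first, so consume preorder in order;
for each root, split the current inorder slice at that value into
left-subtree inorder and right-subtree inorder, then recurse.
Recursive splits:
  root=16; inorder splits into left=[2, 6, 14], right=[29]
  root=6; inorder splits into left=[2], right=[14]
  root=2; inorder splits into left=[], right=[]
  root=14; inorder splits into left=[], right=[]
  root=29; inorder splits into left=[], right=[]
Reconstructed level-order: [16, 6, 29, 2, 14]


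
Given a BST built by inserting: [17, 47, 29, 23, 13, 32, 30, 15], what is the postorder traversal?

Tree insertion order: [17, 47, 29, 23, 13, 32, 30, 15]
Tree (level-order array): [17, 13, 47, None, 15, 29, None, None, None, 23, 32, None, None, 30]
Postorder traversal: [15, 13, 23, 30, 32, 29, 47, 17]


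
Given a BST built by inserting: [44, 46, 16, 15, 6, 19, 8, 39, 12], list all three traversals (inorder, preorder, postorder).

Tree insertion order: [44, 46, 16, 15, 6, 19, 8, 39, 12]
Tree (level-order array): [44, 16, 46, 15, 19, None, None, 6, None, None, 39, None, 8, None, None, None, 12]
Inorder (L, root, R): [6, 8, 12, 15, 16, 19, 39, 44, 46]
Preorder (root, L, R): [44, 16, 15, 6, 8, 12, 19, 39, 46]
Postorder (L, R, root): [12, 8, 6, 15, 39, 19, 16, 46, 44]


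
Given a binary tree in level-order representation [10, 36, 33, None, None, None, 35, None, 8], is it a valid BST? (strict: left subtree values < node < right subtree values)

Level-order array: [10, 36, 33, None, None, None, 35, None, 8]
Validate using subtree bounds (lo, hi): at each node, require lo < value < hi,
then recurse left with hi=value and right with lo=value.
Preorder trace (stopping at first violation):
  at node 10 with bounds (-inf, +inf): OK
  at node 36 with bounds (-inf, 10): VIOLATION
Node 36 violates its bound: not (-inf < 36 < 10).
Result: Not a valid BST


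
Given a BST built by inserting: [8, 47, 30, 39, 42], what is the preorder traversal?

Tree insertion order: [8, 47, 30, 39, 42]
Tree (level-order array): [8, None, 47, 30, None, None, 39, None, 42]
Preorder traversal: [8, 47, 30, 39, 42]


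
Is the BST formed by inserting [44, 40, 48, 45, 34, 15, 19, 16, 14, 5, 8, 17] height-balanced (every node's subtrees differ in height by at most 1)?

Tree (level-order array): [44, 40, 48, 34, None, 45, None, 15, None, None, None, 14, 19, 5, None, 16, None, None, 8, None, 17]
Definition: a tree is height-balanced if, at every node, |h(left) - h(right)| <= 1 (empty subtree has height -1).
Bottom-up per-node check:
  node 8: h_left=-1, h_right=-1, diff=0 [OK], height=0
  node 5: h_left=-1, h_right=0, diff=1 [OK], height=1
  node 14: h_left=1, h_right=-1, diff=2 [FAIL (|1--1|=2 > 1)], height=2
  node 17: h_left=-1, h_right=-1, diff=0 [OK], height=0
  node 16: h_left=-1, h_right=0, diff=1 [OK], height=1
  node 19: h_left=1, h_right=-1, diff=2 [FAIL (|1--1|=2 > 1)], height=2
  node 15: h_left=2, h_right=2, diff=0 [OK], height=3
  node 34: h_left=3, h_right=-1, diff=4 [FAIL (|3--1|=4 > 1)], height=4
  node 40: h_left=4, h_right=-1, diff=5 [FAIL (|4--1|=5 > 1)], height=5
  node 45: h_left=-1, h_right=-1, diff=0 [OK], height=0
  node 48: h_left=0, h_right=-1, diff=1 [OK], height=1
  node 44: h_left=5, h_right=1, diff=4 [FAIL (|5-1|=4 > 1)], height=6
Node 14 violates the condition: |1 - -1| = 2 > 1.
Result: Not balanced


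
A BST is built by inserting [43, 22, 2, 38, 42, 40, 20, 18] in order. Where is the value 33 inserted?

Starting tree (level order): [43, 22, None, 2, 38, None, 20, None, 42, 18, None, 40]
Insertion path: 43 -> 22 -> 38
Result: insert 33 as left child of 38
Final tree (level order): [43, 22, None, 2, 38, None, 20, 33, 42, 18, None, None, None, 40]


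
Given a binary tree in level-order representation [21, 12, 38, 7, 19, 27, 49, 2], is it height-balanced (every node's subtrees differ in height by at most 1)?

Tree (level-order array): [21, 12, 38, 7, 19, 27, 49, 2]
Definition: a tree is height-balanced if, at every node, |h(left) - h(right)| <= 1 (empty subtree has height -1).
Bottom-up per-node check:
  node 2: h_left=-1, h_right=-1, diff=0 [OK], height=0
  node 7: h_left=0, h_right=-1, diff=1 [OK], height=1
  node 19: h_left=-1, h_right=-1, diff=0 [OK], height=0
  node 12: h_left=1, h_right=0, diff=1 [OK], height=2
  node 27: h_left=-1, h_right=-1, diff=0 [OK], height=0
  node 49: h_left=-1, h_right=-1, diff=0 [OK], height=0
  node 38: h_left=0, h_right=0, diff=0 [OK], height=1
  node 21: h_left=2, h_right=1, diff=1 [OK], height=3
All nodes satisfy the balance condition.
Result: Balanced


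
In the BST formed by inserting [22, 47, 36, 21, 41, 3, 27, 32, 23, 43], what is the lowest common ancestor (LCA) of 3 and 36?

Tree insertion order: [22, 47, 36, 21, 41, 3, 27, 32, 23, 43]
Tree (level-order array): [22, 21, 47, 3, None, 36, None, None, None, 27, 41, 23, 32, None, 43]
In a BST, the LCA of p=3, q=36 is the first node v on the
root-to-leaf path with p <= v <= q (go left if both < v, right if both > v).
Walk from root:
  at 22: 3 <= 22 <= 36, this is the LCA
LCA = 22


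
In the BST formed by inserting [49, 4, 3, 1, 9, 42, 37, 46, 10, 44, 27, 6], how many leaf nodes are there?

Tree built from: [49, 4, 3, 1, 9, 42, 37, 46, 10, 44, 27, 6]
Tree (level-order array): [49, 4, None, 3, 9, 1, None, 6, 42, None, None, None, None, 37, 46, 10, None, 44, None, None, 27]
Rule: A leaf has 0 children.
Per-node child counts:
  node 49: 1 child(ren)
  node 4: 2 child(ren)
  node 3: 1 child(ren)
  node 1: 0 child(ren)
  node 9: 2 child(ren)
  node 6: 0 child(ren)
  node 42: 2 child(ren)
  node 37: 1 child(ren)
  node 10: 1 child(ren)
  node 27: 0 child(ren)
  node 46: 1 child(ren)
  node 44: 0 child(ren)
Matching nodes: [1, 6, 27, 44]
Count of leaf nodes: 4


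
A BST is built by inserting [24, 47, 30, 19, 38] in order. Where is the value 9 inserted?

Starting tree (level order): [24, 19, 47, None, None, 30, None, None, 38]
Insertion path: 24 -> 19
Result: insert 9 as left child of 19
Final tree (level order): [24, 19, 47, 9, None, 30, None, None, None, None, 38]


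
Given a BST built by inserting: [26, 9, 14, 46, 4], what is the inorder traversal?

Tree insertion order: [26, 9, 14, 46, 4]
Tree (level-order array): [26, 9, 46, 4, 14]
Inorder traversal: [4, 9, 14, 26, 46]


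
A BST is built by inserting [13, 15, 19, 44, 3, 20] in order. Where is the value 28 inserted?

Starting tree (level order): [13, 3, 15, None, None, None, 19, None, 44, 20]
Insertion path: 13 -> 15 -> 19 -> 44 -> 20
Result: insert 28 as right child of 20
Final tree (level order): [13, 3, 15, None, None, None, 19, None, 44, 20, None, None, 28]


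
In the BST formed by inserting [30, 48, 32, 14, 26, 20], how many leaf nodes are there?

Tree built from: [30, 48, 32, 14, 26, 20]
Tree (level-order array): [30, 14, 48, None, 26, 32, None, 20]
Rule: A leaf has 0 children.
Per-node child counts:
  node 30: 2 child(ren)
  node 14: 1 child(ren)
  node 26: 1 child(ren)
  node 20: 0 child(ren)
  node 48: 1 child(ren)
  node 32: 0 child(ren)
Matching nodes: [20, 32]
Count of leaf nodes: 2


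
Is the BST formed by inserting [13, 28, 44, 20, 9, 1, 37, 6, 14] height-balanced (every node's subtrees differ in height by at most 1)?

Tree (level-order array): [13, 9, 28, 1, None, 20, 44, None, 6, 14, None, 37]
Definition: a tree is height-balanced if, at every node, |h(left) - h(right)| <= 1 (empty subtree has height -1).
Bottom-up per-node check:
  node 6: h_left=-1, h_right=-1, diff=0 [OK], height=0
  node 1: h_left=-1, h_right=0, diff=1 [OK], height=1
  node 9: h_left=1, h_right=-1, diff=2 [FAIL (|1--1|=2 > 1)], height=2
  node 14: h_left=-1, h_right=-1, diff=0 [OK], height=0
  node 20: h_left=0, h_right=-1, diff=1 [OK], height=1
  node 37: h_left=-1, h_right=-1, diff=0 [OK], height=0
  node 44: h_left=0, h_right=-1, diff=1 [OK], height=1
  node 28: h_left=1, h_right=1, diff=0 [OK], height=2
  node 13: h_left=2, h_right=2, diff=0 [OK], height=3
Node 9 violates the condition: |1 - -1| = 2 > 1.
Result: Not balanced


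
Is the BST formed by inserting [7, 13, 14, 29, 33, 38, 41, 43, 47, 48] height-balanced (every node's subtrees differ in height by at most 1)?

Tree (level-order array): [7, None, 13, None, 14, None, 29, None, 33, None, 38, None, 41, None, 43, None, 47, None, 48]
Definition: a tree is height-balanced if, at every node, |h(left) - h(right)| <= 1 (empty subtree has height -1).
Bottom-up per-node check:
  node 48: h_left=-1, h_right=-1, diff=0 [OK], height=0
  node 47: h_left=-1, h_right=0, diff=1 [OK], height=1
  node 43: h_left=-1, h_right=1, diff=2 [FAIL (|-1-1|=2 > 1)], height=2
  node 41: h_left=-1, h_right=2, diff=3 [FAIL (|-1-2|=3 > 1)], height=3
  node 38: h_left=-1, h_right=3, diff=4 [FAIL (|-1-3|=4 > 1)], height=4
  node 33: h_left=-1, h_right=4, diff=5 [FAIL (|-1-4|=5 > 1)], height=5
  node 29: h_left=-1, h_right=5, diff=6 [FAIL (|-1-5|=6 > 1)], height=6
  node 14: h_left=-1, h_right=6, diff=7 [FAIL (|-1-6|=7 > 1)], height=7
  node 13: h_left=-1, h_right=7, diff=8 [FAIL (|-1-7|=8 > 1)], height=8
  node 7: h_left=-1, h_right=8, diff=9 [FAIL (|-1-8|=9 > 1)], height=9
Node 43 violates the condition: |-1 - 1| = 2 > 1.
Result: Not balanced


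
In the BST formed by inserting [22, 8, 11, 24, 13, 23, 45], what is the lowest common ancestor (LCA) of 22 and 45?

Tree insertion order: [22, 8, 11, 24, 13, 23, 45]
Tree (level-order array): [22, 8, 24, None, 11, 23, 45, None, 13]
In a BST, the LCA of p=22, q=45 is the first node v on the
root-to-leaf path with p <= v <= q (go left if both < v, right if both > v).
Walk from root:
  at 22: 22 <= 22 <= 45, this is the LCA
LCA = 22


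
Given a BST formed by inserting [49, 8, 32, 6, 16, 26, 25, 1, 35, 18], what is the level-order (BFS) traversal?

Tree insertion order: [49, 8, 32, 6, 16, 26, 25, 1, 35, 18]
Tree (level-order array): [49, 8, None, 6, 32, 1, None, 16, 35, None, None, None, 26, None, None, 25, None, 18]
BFS from the root, enqueuing left then right child of each popped node:
  queue [49] -> pop 49, enqueue [8], visited so far: [49]
  queue [8] -> pop 8, enqueue [6, 32], visited so far: [49, 8]
  queue [6, 32] -> pop 6, enqueue [1], visited so far: [49, 8, 6]
  queue [32, 1] -> pop 32, enqueue [16, 35], visited so far: [49, 8, 6, 32]
  queue [1, 16, 35] -> pop 1, enqueue [none], visited so far: [49, 8, 6, 32, 1]
  queue [16, 35] -> pop 16, enqueue [26], visited so far: [49, 8, 6, 32, 1, 16]
  queue [35, 26] -> pop 35, enqueue [none], visited so far: [49, 8, 6, 32, 1, 16, 35]
  queue [26] -> pop 26, enqueue [25], visited so far: [49, 8, 6, 32, 1, 16, 35, 26]
  queue [25] -> pop 25, enqueue [18], visited so far: [49, 8, 6, 32, 1, 16, 35, 26, 25]
  queue [18] -> pop 18, enqueue [none], visited so far: [49, 8, 6, 32, 1, 16, 35, 26, 25, 18]
Result: [49, 8, 6, 32, 1, 16, 35, 26, 25, 18]


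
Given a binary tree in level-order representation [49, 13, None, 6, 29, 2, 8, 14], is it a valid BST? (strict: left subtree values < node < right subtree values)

Level-order array: [49, 13, None, 6, 29, 2, 8, 14]
Validate using subtree bounds (lo, hi): at each node, require lo < value < hi,
then recurse left with hi=value and right with lo=value.
Preorder trace (stopping at first violation):
  at node 49 with bounds (-inf, +inf): OK
  at node 13 with bounds (-inf, 49): OK
  at node 6 with bounds (-inf, 13): OK
  at node 2 with bounds (-inf, 6): OK
  at node 8 with bounds (6, 13): OK
  at node 29 with bounds (13, 49): OK
  at node 14 with bounds (13, 29): OK
No violation found at any node.
Result: Valid BST


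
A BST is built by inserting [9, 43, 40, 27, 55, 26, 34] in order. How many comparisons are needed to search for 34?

Search path for 34: 9 -> 43 -> 40 -> 27 -> 34
Found: True
Comparisons: 5


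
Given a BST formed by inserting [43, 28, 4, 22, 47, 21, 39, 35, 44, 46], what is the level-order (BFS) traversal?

Tree insertion order: [43, 28, 4, 22, 47, 21, 39, 35, 44, 46]
Tree (level-order array): [43, 28, 47, 4, 39, 44, None, None, 22, 35, None, None, 46, 21]
BFS from the root, enqueuing left then right child of each popped node:
  queue [43] -> pop 43, enqueue [28, 47], visited so far: [43]
  queue [28, 47] -> pop 28, enqueue [4, 39], visited so far: [43, 28]
  queue [47, 4, 39] -> pop 47, enqueue [44], visited so far: [43, 28, 47]
  queue [4, 39, 44] -> pop 4, enqueue [22], visited so far: [43, 28, 47, 4]
  queue [39, 44, 22] -> pop 39, enqueue [35], visited so far: [43, 28, 47, 4, 39]
  queue [44, 22, 35] -> pop 44, enqueue [46], visited so far: [43, 28, 47, 4, 39, 44]
  queue [22, 35, 46] -> pop 22, enqueue [21], visited so far: [43, 28, 47, 4, 39, 44, 22]
  queue [35, 46, 21] -> pop 35, enqueue [none], visited so far: [43, 28, 47, 4, 39, 44, 22, 35]
  queue [46, 21] -> pop 46, enqueue [none], visited so far: [43, 28, 47, 4, 39, 44, 22, 35, 46]
  queue [21] -> pop 21, enqueue [none], visited so far: [43, 28, 47, 4, 39, 44, 22, 35, 46, 21]
Result: [43, 28, 47, 4, 39, 44, 22, 35, 46, 21]


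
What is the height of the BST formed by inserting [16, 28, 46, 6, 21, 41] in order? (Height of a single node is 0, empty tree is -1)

Insertion order: [16, 28, 46, 6, 21, 41]
Tree (level-order array): [16, 6, 28, None, None, 21, 46, None, None, 41]
Compute height bottom-up (empty subtree = -1):
  height(6) = 1 + max(-1, -1) = 0
  height(21) = 1 + max(-1, -1) = 0
  height(41) = 1 + max(-1, -1) = 0
  height(46) = 1 + max(0, -1) = 1
  height(28) = 1 + max(0, 1) = 2
  height(16) = 1 + max(0, 2) = 3
Height = 3


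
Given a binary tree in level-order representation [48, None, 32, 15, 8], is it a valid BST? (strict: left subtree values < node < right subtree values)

Level-order array: [48, None, 32, 15, 8]
Validate using subtree bounds (lo, hi): at each node, require lo < value < hi,
then recurse left with hi=value and right with lo=value.
Preorder trace (stopping at first violation):
  at node 48 with bounds (-inf, +inf): OK
  at node 32 with bounds (48, +inf): VIOLATION
Node 32 violates its bound: not (48 < 32 < +inf).
Result: Not a valid BST


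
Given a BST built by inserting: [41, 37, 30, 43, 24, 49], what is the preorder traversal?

Tree insertion order: [41, 37, 30, 43, 24, 49]
Tree (level-order array): [41, 37, 43, 30, None, None, 49, 24]
Preorder traversal: [41, 37, 30, 24, 43, 49]


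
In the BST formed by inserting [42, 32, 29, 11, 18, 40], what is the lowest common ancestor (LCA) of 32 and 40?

Tree insertion order: [42, 32, 29, 11, 18, 40]
Tree (level-order array): [42, 32, None, 29, 40, 11, None, None, None, None, 18]
In a BST, the LCA of p=32, q=40 is the first node v on the
root-to-leaf path with p <= v <= q (go left if both < v, right if both > v).
Walk from root:
  at 42: both 32 and 40 < 42, go left
  at 32: 32 <= 32 <= 40, this is the LCA
LCA = 32


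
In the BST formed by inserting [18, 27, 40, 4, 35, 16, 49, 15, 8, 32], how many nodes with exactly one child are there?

Tree built from: [18, 27, 40, 4, 35, 16, 49, 15, 8, 32]
Tree (level-order array): [18, 4, 27, None, 16, None, 40, 15, None, 35, 49, 8, None, 32]
Rule: These are nodes with exactly 1 non-null child.
Per-node child counts:
  node 18: 2 child(ren)
  node 4: 1 child(ren)
  node 16: 1 child(ren)
  node 15: 1 child(ren)
  node 8: 0 child(ren)
  node 27: 1 child(ren)
  node 40: 2 child(ren)
  node 35: 1 child(ren)
  node 32: 0 child(ren)
  node 49: 0 child(ren)
Matching nodes: [4, 16, 15, 27, 35]
Count of nodes with exactly one child: 5


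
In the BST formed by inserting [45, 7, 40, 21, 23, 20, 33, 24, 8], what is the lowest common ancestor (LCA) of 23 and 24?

Tree insertion order: [45, 7, 40, 21, 23, 20, 33, 24, 8]
Tree (level-order array): [45, 7, None, None, 40, 21, None, 20, 23, 8, None, None, 33, None, None, 24]
In a BST, the LCA of p=23, q=24 is the first node v on the
root-to-leaf path with p <= v <= q (go left if both < v, right if both > v).
Walk from root:
  at 45: both 23 and 24 < 45, go left
  at 7: both 23 and 24 > 7, go right
  at 40: both 23 and 24 < 40, go left
  at 21: both 23 and 24 > 21, go right
  at 23: 23 <= 23 <= 24, this is the LCA
LCA = 23


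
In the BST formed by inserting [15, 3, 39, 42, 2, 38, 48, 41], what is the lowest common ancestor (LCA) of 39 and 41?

Tree insertion order: [15, 3, 39, 42, 2, 38, 48, 41]
Tree (level-order array): [15, 3, 39, 2, None, 38, 42, None, None, None, None, 41, 48]
In a BST, the LCA of p=39, q=41 is the first node v on the
root-to-leaf path with p <= v <= q (go left if both < v, right if both > v).
Walk from root:
  at 15: both 39 and 41 > 15, go right
  at 39: 39 <= 39 <= 41, this is the LCA
LCA = 39


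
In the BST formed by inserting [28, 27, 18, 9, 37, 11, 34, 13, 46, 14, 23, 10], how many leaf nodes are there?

Tree built from: [28, 27, 18, 9, 37, 11, 34, 13, 46, 14, 23, 10]
Tree (level-order array): [28, 27, 37, 18, None, 34, 46, 9, 23, None, None, None, None, None, 11, None, None, 10, 13, None, None, None, 14]
Rule: A leaf has 0 children.
Per-node child counts:
  node 28: 2 child(ren)
  node 27: 1 child(ren)
  node 18: 2 child(ren)
  node 9: 1 child(ren)
  node 11: 2 child(ren)
  node 10: 0 child(ren)
  node 13: 1 child(ren)
  node 14: 0 child(ren)
  node 23: 0 child(ren)
  node 37: 2 child(ren)
  node 34: 0 child(ren)
  node 46: 0 child(ren)
Matching nodes: [10, 14, 23, 34, 46]
Count of leaf nodes: 5


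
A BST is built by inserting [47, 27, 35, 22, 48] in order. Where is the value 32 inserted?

Starting tree (level order): [47, 27, 48, 22, 35]
Insertion path: 47 -> 27 -> 35
Result: insert 32 as left child of 35
Final tree (level order): [47, 27, 48, 22, 35, None, None, None, None, 32]


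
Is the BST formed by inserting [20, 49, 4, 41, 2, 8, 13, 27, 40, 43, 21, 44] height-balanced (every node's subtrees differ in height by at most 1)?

Tree (level-order array): [20, 4, 49, 2, 8, 41, None, None, None, None, 13, 27, 43, None, None, 21, 40, None, 44]
Definition: a tree is height-balanced if, at every node, |h(left) - h(right)| <= 1 (empty subtree has height -1).
Bottom-up per-node check:
  node 2: h_left=-1, h_right=-1, diff=0 [OK], height=0
  node 13: h_left=-1, h_right=-1, diff=0 [OK], height=0
  node 8: h_left=-1, h_right=0, diff=1 [OK], height=1
  node 4: h_left=0, h_right=1, diff=1 [OK], height=2
  node 21: h_left=-1, h_right=-1, diff=0 [OK], height=0
  node 40: h_left=-1, h_right=-1, diff=0 [OK], height=0
  node 27: h_left=0, h_right=0, diff=0 [OK], height=1
  node 44: h_left=-1, h_right=-1, diff=0 [OK], height=0
  node 43: h_left=-1, h_right=0, diff=1 [OK], height=1
  node 41: h_left=1, h_right=1, diff=0 [OK], height=2
  node 49: h_left=2, h_right=-1, diff=3 [FAIL (|2--1|=3 > 1)], height=3
  node 20: h_left=2, h_right=3, diff=1 [OK], height=4
Node 49 violates the condition: |2 - -1| = 3 > 1.
Result: Not balanced


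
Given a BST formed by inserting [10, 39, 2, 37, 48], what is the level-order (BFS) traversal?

Tree insertion order: [10, 39, 2, 37, 48]
Tree (level-order array): [10, 2, 39, None, None, 37, 48]
BFS from the root, enqueuing left then right child of each popped node:
  queue [10] -> pop 10, enqueue [2, 39], visited so far: [10]
  queue [2, 39] -> pop 2, enqueue [none], visited so far: [10, 2]
  queue [39] -> pop 39, enqueue [37, 48], visited so far: [10, 2, 39]
  queue [37, 48] -> pop 37, enqueue [none], visited so far: [10, 2, 39, 37]
  queue [48] -> pop 48, enqueue [none], visited so far: [10, 2, 39, 37, 48]
Result: [10, 2, 39, 37, 48]


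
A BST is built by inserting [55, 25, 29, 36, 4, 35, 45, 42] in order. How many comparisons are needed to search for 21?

Search path for 21: 55 -> 25 -> 4
Found: False
Comparisons: 3


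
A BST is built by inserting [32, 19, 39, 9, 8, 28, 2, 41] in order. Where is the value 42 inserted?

Starting tree (level order): [32, 19, 39, 9, 28, None, 41, 8, None, None, None, None, None, 2]
Insertion path: 32 -> 39 -> 41
Result: insert 42 as right child of 41
Final tree (level order): [32, 19, 39, 9, 28, None, 41, 8, None, None, None, None, 42, 2]


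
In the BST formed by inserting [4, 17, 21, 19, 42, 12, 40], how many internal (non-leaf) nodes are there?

Tree built from: [4, 17, 21, 19, 42, 12, 40]
Tree (level-order array): [4, None, 17, 12, 21, None, None, 19, 42, None, None, 40]
Rule: An internal node has at least one child.
Per-node child counts:
  node 4: 1 child(ren)
  node 17: 2 child(ren)
  node 12: 0 child(ren)
  node 21: 2 child(ren)
  node 19: 0 child(ren)
  node 42: 1 child(ren)
  node 40: 0 child(ren)
Matching nodes: [4, 17, 21, 42]
Count of internal (non-leaf) nodes: 4


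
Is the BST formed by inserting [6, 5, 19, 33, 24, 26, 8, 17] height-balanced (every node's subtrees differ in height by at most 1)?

Tree (level-order array): [6, 5, 19, None, None, 8, 33, None, 17, 24, None, None, None, None, 26]
Definition: a tree is height-balanced if, at every node, |h(left) - h(right)| <= 1 (empty subtree has height -1).
Bottom-up per-node check:
  node 5: h_left=-1, h_right=-1, diff=0 [OK], height=0
  node 17: h_left=-1, h_right=-1, diff=0 [OK], height=0
  node 8: h_left=-1, h_right=0, diff=1 [OK], height=1
  node 26: h_left=-1, h_right=-1, diff=0 [OK], height=0
  node 24: h_left=-1, h_right=0, diff=1 [OK], height=1
  node 33: h_left=1, h_right=-1, diff=2 [FAIL (|1--1|=2 > 1)], height=2
  node 19: h_left=1, h_right=2, diff=1 [OK], height=3
  node 6: h_left=0, h_right=3, diff=3 [FAIL (|0-3|=3 > 1)], height=4
Node 33 violates the condition: |1 - -1| = 2 > 1.
Result: Not balanced


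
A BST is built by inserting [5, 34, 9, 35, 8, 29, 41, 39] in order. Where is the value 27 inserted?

Starting tree (level order): [5, None, 34, 9, 35, 8, 29, None, 41, None, None, None, None, 39]
Insertion path: 5 -> 34 -> 9 -> 29
Result: insert 27 as left child of 29
Final tree (level order): [5, None, 34, 9, 35, 8, 29, None, 41, None, None, 27, None, 39]


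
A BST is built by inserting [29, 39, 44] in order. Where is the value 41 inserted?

Starting tree (level order): [29, None, 39, None, 44]
Insertion path: 29 -> 39 -> 44
Result: insert 41 as left child of 44
Final tree (level order): [29, None, 39, None, 44, 41]


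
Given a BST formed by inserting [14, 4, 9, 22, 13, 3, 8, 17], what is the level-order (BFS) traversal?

Tree insertion order: [14, 4, 9, 22, 13, 3, 8, 17]
Tree (level-order array): [14, 4, 22, 3, 9, 17, None, None, None, 8, 13]
BFS from the root, enqueuing left then right child of each popped node:
  queue [14] -> pop 14, enqueue [4, 22], visited so far: [14]
  queue [4, 22] -> pop 4, enqueue [3, 9], visited so far: [14, 4]
  queue [22, 3, 9] -> pop 22, enqueue [17], visited so far: [14, 4, 22]
  queue [3, 9, 17] -> pop 3, enqueue [none], visited so far: [14, 4, 22, 3]
  queue [9, 17] -> pop 9, enqueue [8, 13], visited so far: [14, 4, 22, 3, 9]
  queue [17, 8, 13] -> pop 17, enqueue [none], visited so far: [14, 4, 22, 3, 9, 17]
  queue [8, 13] -> pop 8, enqueue [none], visited so far: [14, 4, 22, 3, 9, 17, 8]
  queue [13] -> pop 13, enqueue [none], visited so far: [14, 4, 22, 3, 9, 17, 8, 13]
Result: [14, 4, 22, 3, 9, 17, 8, 13]


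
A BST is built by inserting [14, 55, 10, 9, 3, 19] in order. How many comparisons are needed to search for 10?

Search path for 10: 14 -> 10
Found: True
Comparisons: 2


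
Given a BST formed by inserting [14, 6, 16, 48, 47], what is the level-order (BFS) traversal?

Tree insertion order: [14, 6, 16, 48, 47]
Tree (level-order array): [14, 6, 16, None, None, None, 48, 47]
BFS from the root, enqueuing left then right child of each popped node:
  queue [14] -> pop 14, enqueue [6, 16], visited so far: [14]
  queue [6, 16] -> pop 6, enqueue [none], visited so far: [14, 6]
  queue [16] -> pop 16, enqueue [48], visited so far: [14, 6, 16]
  queue [48] -> pop 48, enqueue [47], visited so far: [14, 6, 16, 48]
  queue [47] -> pop 47, enqueue [none], visited so far: [14, 6, 16, 48, 47]
Result: [14, 6, 16, 48, 47]


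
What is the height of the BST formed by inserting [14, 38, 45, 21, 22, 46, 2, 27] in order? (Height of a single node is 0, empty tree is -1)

Insertion order: [14, 38, 45, 21, 22, 46, 2, 27]
Tree (level-order array): [14, 2, 38, None, None, 21, 45, None, 22, None, 46, None, 27]
Compute height bottom-up (empty subtree = -1):
  height(2) = 1 + max(-1, -1) = 0
  height(27) = 1 + max(-1, -1) = 0
  height(22) = 1 + max(-1, 0) = 1
  height(21) = 1 + max(-1, 1) = 2
  height(46) = 1 + max(-1, -1) = 0
  height(45) = 1 + max(-1, 0) = 1
  height(38) = 1 + max(2, 1) = 3
  height(14) = 1 + max(0, 3) = 4
Height = 4


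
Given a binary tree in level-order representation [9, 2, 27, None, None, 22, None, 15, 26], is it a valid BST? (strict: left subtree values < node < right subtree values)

Level-order array: [9, 2, 27, None, None, 22, None, 15, 26]
Validate using subtree bounds (lo, hi): at each node, require lo < value < hi,
then recurse left with hi=value and right with lo=value.
Preorder trace (stopping at first violation):
  at node 9 with bounds (-inf, +inf): OK
  at node 2 with bounds (-inf, 9): OK
  at node 27 with bounds (9, +inf): OK
  at node 22 with bounds (9, 27): OK
  at node 15 with bounds (9, 22): OK
  at node 26 with bounds (22, 27): OK
No violation found at any node.
Result: Valid BST


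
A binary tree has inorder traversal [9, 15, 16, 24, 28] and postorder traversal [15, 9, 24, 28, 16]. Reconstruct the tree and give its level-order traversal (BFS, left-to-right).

Inorder:   [9, 15, 16, 24, 28]
Postorder: [15, 9, 24, 28, 16]
Algorithm: postorder visits root last, so walk postorder right-to-left;
each value is the root of the current inorder slice — split it at that
value, recurse on the right subtree first, then the left.
Recursive splits:
  root=16; inorder splits into left=[9, 15], right=[24, 28]
  root=28; inorder splits into left=[24], right=[]
  root=24; inorder splits into left=[], right=[]
  root=9; inorder splits into left=[], right=[15]
  root=15; inorder splits into left=[], right=[]
Reconstructed level-order: [16, 9, 28, 15, 24]


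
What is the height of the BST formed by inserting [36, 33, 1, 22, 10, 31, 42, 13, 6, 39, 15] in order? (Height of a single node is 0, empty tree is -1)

Insertion order: [36, 33, 1, 22, 10, 31, 42, 13, 6, 39, 15]
Tree (level-order array): [36, 33, 42, 1, None, 39, None, None, 22, None, None, 10, 31, 6, 13, None, None, None, None, None, 15]
Compute height bottom-up (empty subtree = -1):
  height(6) = 1 + max(-1, -1) = 0
  height(15) = 1 + max(-1, -1) = 0
  height(13) = 1 + max(-1, 0) = 1
  height(10) = 1 + max(0, 1) = 2
  height(31) = 1 + max(-1, -1) = 0
  height(22) = 1 + max(2, 0) = 3
  height(1) = 1 + max(-1, 3) = 4
  height(33) = 1 + max(4, -1) = 5
  height(39) = 1 + max(-1, -1) = 0
  height(42) = 1 + max(0, -1) = 1
  height(36) = 1 + max(5, 1) = 6
Height = 6


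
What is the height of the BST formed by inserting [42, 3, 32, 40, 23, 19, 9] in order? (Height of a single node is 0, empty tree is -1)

Insertion order: [42, 3, 32, 40, 23, 19, 9]
Tree (level-order array): [42, 3, None, None, 32, 23, 40, 19, None, None, None, 9]
Compute height bottom-up (empty subtree = -1):
  height(9) = 1 + max(-1, -1) = 0
  height(19) = 1 + max(0, -1) = 1
  height(23) = 1 + max(1, -1) = 2
  height(40) = 1 + max(-1, -1) = 0
  height(32) = 1 + max(2, 0) = 3
  height(3) = 1 + max(-1, 3) = 4
  height(42) = 1 + max(4, -1) = 5
Height = 5


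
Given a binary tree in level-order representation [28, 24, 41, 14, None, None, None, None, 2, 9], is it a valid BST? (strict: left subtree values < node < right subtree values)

Level-order array: [28, 24, 41, 14, None, None, None, None, 2, 9]
Validate using subtree bounds (lo, hi): at each node, require lo < value < hi,
then recurse left with hi=value and right with lo=value.
Preorder trace (stopping at first violation):
  at node 28 with bounds (-inf, +inf): OK
  at node 24 with bounds (-inf, 28): OK
  at node 14 with bounds (-inf, 24): OK
  at node 2 with bounds (14, 24): VIOLATION
Node 2 violates its bound: not (14 < 2 < 24).
Result: Not a valid BST


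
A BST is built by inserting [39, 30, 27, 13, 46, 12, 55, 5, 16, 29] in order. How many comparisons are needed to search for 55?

Search path for 55: 39 -> 46 -> 55
Found: True
Comparisons: 3


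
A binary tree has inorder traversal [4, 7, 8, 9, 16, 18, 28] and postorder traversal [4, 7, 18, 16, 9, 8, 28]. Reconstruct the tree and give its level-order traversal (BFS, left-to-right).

Inorder:   [4, 7, 8, 9, 16, 18, 28]
Postorder: [4, 7, 18, 16, 9, 8, 28]
Algorithm: postorder visits root last, so walk postorder right-to-left;
each value is the root of the current inorder slice — split it at that
value, recurse on the right subtree first, then the left.
Recursive splits:
  root=28; inorder splits into left=[4, 7, 8, 9, 16, 18], right=[]
  root=8; inorder splits into left=[4, 7], right=[9, 16, 18]
  root=9; inorder splits into left=[], right=[16, 18]
  root=16; inorder splits into left=[], right=[18]
  root=18; inorder splits into left=[], right=[]
  root=7; inorder splits into left=[4], right=[]
  root=4; inorder splits into left=[], right=[]
Reconstructed level-order: [28, 8, 7, 9, 4, 16, 18]


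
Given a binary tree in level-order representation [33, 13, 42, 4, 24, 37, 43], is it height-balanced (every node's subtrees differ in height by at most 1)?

Tree (level-order array): [33, 13, 42, 4, 24, 37, 43]
Definition: a tree is height-balanced if, at every node, |h(left) - h(right)| <= 1 (empty subtree has height -1).
Bottom-up per-node check:
  node 4: h_left=-1, h_right=-1, diff=0 [OK], height=0
  node 24: h_left=-1, h_right=-1, diff=0 [OK], height=0
  node 13: h_left=0, h_right=0, diff=0 [OK], height=1
  node 37: h_left=-1, h_right=-1, diff=0 [OK], height=0
  node 43: h_left=-1, h_right=-1, diff=0 [OK], height=0
  node 42: h_left=0, h_right=0, diff=0 [OK], height=1
  node 33: h_left=1, h_right=1, diff=0 [OK], height=2
All nodes satisfy the balance condition.
Result: Balanced


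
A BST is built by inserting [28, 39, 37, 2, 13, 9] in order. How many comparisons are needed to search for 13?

Search path for 13: 28 -> 2 -> 13
Found: True
Comparisons: 3


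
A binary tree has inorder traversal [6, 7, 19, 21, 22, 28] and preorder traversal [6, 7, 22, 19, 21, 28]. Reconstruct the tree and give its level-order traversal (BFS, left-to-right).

Inorder:  [6, 7, 19, 21, 22, 28]
Preorder: [6, 7, 22, 19, 21, 28]
Algorithm: preorder visits root first, so consume preorder in order;
for each root, split the current inorder slice at that value into
left-subtree inorder and right-subtree inorder, then recurse.
Recursive splits:
  root=6; inorder splits into left=[], right=[7, 19, 21, 22, 28]
  root=7; inorder splits into left=[], right=[19, 21, 22, 28]
  root=22; inorder splits into left=[19, 21], right=[28]
  root=19; inorder splits into left=[], right=[21]
  root=21; inorder splits into left=[], right=[]
  root=28; inorder splits into left=[], right=[]
Reconstructed level-order: [6, 7, 22, 19, 28, 21]


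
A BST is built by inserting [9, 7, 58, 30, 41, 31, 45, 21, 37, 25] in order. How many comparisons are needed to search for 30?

Search path for 30: 9 -> 58 -> 30
Found: True
Comparisons: 3


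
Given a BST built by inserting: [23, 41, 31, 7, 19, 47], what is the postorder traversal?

Tree insertion order: [23, 41, 31, 7, 19, 47]
Tree (level-order array): [23, 7, 41, None, 19, 31, 47]
Postorder traversal: [19, 7, 31, 47, 41, 23]


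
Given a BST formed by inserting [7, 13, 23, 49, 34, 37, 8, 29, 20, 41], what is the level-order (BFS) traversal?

Tree insertion order: [7, 13, 23, 49, 34, 37, 8, 29, 20, 41]
Tree (level-order array): [7, None, 13, 8, 23, None, None, 20, 49, None, None, 34, None, 29, 37, None, None, None, 41]
BFS from the root, enqueuing left then right child of each popped node:
  queue [7] -> pop 7, enqueue [13], visited so far: [7]
  queue [13] -> pop 13, enqueue [8, 23], visited so far: [7, 13]
  queue [8, 23] -> pop 8, enqueue [none], visited so far: [7, 13, 8]
  queue [23] -> pop 23, enqueue [20, 49], visited so far: [7, 13, 8, 23]
  queue [20, 49] -> pop 20, enqueue [none], visited so far: [7, 13, 8, 23, 20]
  queue [49] -> pop 49, enqueue [34], visited so far: [7, 13, 8, 23, 20, 49]
  queue [34] -> pop 34, enqueue [29, 37], visited so far: [7, 13, 8, 23, 20, 49, 34]
  queue [29, 37] -> pop 29, enqueue [none], visited so far: [7, 13, 8, 23, 20, 49, 34, 29]
  queue [37] -> pop 37, enqueue [41], visited so far: [7, 13, 8, 23, 20, 49, 34, 29, 37]
  queue [41] -> pop 41, enqueue [none], visited so far: [7, 13, 8, 23, 20, 49, 34, 29, 37, 41]
Result: [7, 13, 8, 23, 20, 49, 34, 29, 37, 41]


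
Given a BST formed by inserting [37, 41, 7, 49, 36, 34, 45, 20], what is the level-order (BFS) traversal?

Tree insertion order: [37, 41, 7, 49, 36, 34, 45, 20]
Tree (level-order array): [37, 7, 41, None, 36, None, 49, 34, None, 45, None, 20]
BFS from the root, enqueuing left then right child of each popped node:
  queue [37] -> pop 37, enqueue [7, 41], visited so far: [37]
  queue [7, 41] -> pop 7, enqueue [36], visited so far: [37, 7]
  queue [41, 36] -> pop 41, enqueue [49], visited so far: [37, 7, 41]
  queue [36, 49] -> pop 36, enqueue [34], visited so far: [37, 7, 41, 36]
  queue [49, 34] -> pop 49, enqueue [45], visited so far: [37, 7, 41, 36, 49]
  queue [34, 45] -> pop 34, enqueue [20], visited so far: [37, 7, 41, 36, 49, 34]
  queue [45, 20] -> pop 45, enqueue [none], visited so far: [37, 7, 41, 36, 49, 34, 45]
  queue [20] -> pop 20, enqueue [none], visited so far: [37, 7, 41, 36, 49, 34, 45, 20]
Result: [37, 7, 41, 36, 49, 34, 45, 20]


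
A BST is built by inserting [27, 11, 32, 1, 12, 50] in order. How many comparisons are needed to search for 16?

Search path for 16: 27 -> 11 -> 12
Found: False
Comparisons: 3
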